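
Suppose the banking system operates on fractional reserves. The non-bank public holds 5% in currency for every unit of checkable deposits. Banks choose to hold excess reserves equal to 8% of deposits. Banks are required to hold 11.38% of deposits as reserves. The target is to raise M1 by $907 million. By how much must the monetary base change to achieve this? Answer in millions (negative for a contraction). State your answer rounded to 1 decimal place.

The money multiplier is m = (1 + c) / (rr + e + c) = (1 + 0.05) / (0.1138 + 0.08 + 0.05) ≈ 4.30681.
ΔMB = ΔM / m = (+907) / 4.30681 ≈ 210.5967 million.

$210.6 million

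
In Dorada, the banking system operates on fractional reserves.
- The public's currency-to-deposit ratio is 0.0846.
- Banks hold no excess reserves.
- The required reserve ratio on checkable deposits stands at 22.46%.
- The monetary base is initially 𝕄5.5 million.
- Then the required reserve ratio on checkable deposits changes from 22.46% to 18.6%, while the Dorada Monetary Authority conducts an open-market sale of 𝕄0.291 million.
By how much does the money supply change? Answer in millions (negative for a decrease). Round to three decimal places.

𝕄1.586 million

Before: m₁ = (1 + 0.0846) / (0.2246 + 0.0846) ≈ 3.50776, MB₁ = 5.5, so M₁ = 3.50776 × 5.5 ≈ 19.2927 million.
After: m₂ = (1 + 0.0846) / (0.186 + 0.0846) ≈ 4.00813, MB₂ = 5.5 − 0.291 = 5.209, so M₂ = 4.00813 × 5.209 ≈ 20.8783 million.
ΔM = M₂ − M₁ = 20.8783 − 19.2927 = 1.5856 million.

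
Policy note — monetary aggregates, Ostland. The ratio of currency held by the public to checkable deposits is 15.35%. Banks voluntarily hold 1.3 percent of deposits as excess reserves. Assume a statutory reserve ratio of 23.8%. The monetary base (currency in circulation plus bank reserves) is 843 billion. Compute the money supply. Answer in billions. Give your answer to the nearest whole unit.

2404 billion

The money multiplier is m = (1 + c) / (rr + e + c) = (1 + 0.1535) / (0.238 + 0.013 + 0.1535) ≈ 2.8517.
So M = m × MB = 2.8517 × 843 = 2403.9831 billion.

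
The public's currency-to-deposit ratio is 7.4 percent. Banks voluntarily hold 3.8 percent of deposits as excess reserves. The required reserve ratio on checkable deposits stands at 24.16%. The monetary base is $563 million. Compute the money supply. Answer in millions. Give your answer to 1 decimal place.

$1710.0 million

The money multiplier is m = (1 + c) / (rr + e + c) = (1 + 0.074) / (0.2416 + 0.038 + 0.074) ≈ 3.03733.
So M = m × MB = 3.03733 × 563 ≈ 1710.0168 million.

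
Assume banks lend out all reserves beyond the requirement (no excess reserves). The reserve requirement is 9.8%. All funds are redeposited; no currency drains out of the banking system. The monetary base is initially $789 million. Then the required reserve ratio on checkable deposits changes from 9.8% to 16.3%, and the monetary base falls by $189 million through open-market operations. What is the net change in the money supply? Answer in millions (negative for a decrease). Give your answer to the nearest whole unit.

-4370 million

Before: m₁ = 1 / (0.098) ≈ 10.2041, MB₁ = 789, so M₁ = 10.2041 × 789 = 8051.0349 million.
After: m₂ = 1 / (0.163) ≈ 6.1350, MB₂ = 789 − 189 = 600, so M₂ = 6.1350 × 600 = 3681 million.
ΔM = M₂ − M₁ = 3681 − 8051.0349 = -4370.0349 million.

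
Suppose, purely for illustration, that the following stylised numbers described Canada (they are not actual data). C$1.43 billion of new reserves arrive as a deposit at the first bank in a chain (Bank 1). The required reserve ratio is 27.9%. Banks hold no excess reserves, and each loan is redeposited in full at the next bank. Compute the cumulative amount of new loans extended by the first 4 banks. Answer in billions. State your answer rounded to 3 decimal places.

C$2.697 billion

Bank i lends (1 − rr)^i of the original deposit: Bank 1 lends 1.43·0.7210 ≈ 1.0310, Bank 2 lends 1.43·0.7210² ≈ 0.7434, and so on.
Summing a geometric series: total = 1.43·[0.7210·(1 − 0.7210^4) / (1 − 0.7210)] ≈ 2.6968 billion.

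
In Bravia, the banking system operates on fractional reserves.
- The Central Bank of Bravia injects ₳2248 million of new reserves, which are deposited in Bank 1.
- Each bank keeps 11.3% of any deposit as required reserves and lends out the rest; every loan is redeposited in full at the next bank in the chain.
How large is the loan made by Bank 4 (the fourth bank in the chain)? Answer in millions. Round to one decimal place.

Each bank lends a fraction (1 − rr) = 0.8870 of the deposit it receives, so Bank 4 receives 2248·0.8870^3 and lends 2248·0.8870^4 ≈ 1391.5243 million.

₳1391.5 million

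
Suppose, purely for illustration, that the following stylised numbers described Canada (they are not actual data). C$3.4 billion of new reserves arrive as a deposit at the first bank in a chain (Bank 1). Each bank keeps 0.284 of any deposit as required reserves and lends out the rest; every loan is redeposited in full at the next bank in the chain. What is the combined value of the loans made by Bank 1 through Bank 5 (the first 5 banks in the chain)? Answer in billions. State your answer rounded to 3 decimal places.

Bank i lends (1 − rr)^i of the original deposit: Bank 1 lends 3.4·0.7160 = 2.4344, Bank 2 lends 3.4·0.7160² ≈ 1.7430, and so on.
Summing a geometric series: total = 3.4·[0.7160·(1 − 0.7160^5) / (1 − 0.7160)] ≈ 6.9588 billion.

C$6.959 billion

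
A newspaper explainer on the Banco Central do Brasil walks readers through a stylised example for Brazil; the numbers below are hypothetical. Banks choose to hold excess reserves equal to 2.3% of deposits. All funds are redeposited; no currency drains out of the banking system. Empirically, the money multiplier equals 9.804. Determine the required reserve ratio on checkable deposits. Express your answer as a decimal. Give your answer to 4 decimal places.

Using m = 9.804. Since m = (1 + c)/(c + rr + e), the denominator satisfies c + rr + e = (1 + c)/m = (1 + 0) / 9.804 ≈ 0.101999.
With c = 0 and e = 0.023, the required reserve ratio on checkable deposits is 0.101999 − 0 − 0.023 = 0.078999.

0.0790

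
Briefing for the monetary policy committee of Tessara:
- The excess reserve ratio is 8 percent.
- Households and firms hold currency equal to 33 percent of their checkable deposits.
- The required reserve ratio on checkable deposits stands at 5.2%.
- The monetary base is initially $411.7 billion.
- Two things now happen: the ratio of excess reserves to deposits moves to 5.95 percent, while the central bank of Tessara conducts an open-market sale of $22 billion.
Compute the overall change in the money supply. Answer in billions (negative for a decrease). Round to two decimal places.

Before: m₁ = (1 + 0.33) / (0.052 + 0.08 + 0.33) ≈ 2.878788, MB₁ = 411.7, so M₁ = 2.878788 × 411.7 ≈ 1185.197 billion.
After: m₂ = (1 + 0.33) / (0.052 + 0.0595 + 0.33) ≈ 3.012458, MB₂ = 411.7 − 22 = 389.7, so M₂ = 3.012458 × 389.7 ≈ 1173.9549 billion.
ΔM = M₂ − M₁ = 1173.9549 − 1185.197 = -11.2421 billion.

-11.24 billion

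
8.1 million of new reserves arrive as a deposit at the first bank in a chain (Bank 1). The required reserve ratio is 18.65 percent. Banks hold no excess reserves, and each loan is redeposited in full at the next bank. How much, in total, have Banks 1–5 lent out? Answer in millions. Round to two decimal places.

Bank i lends (1 − rr)^i of the original deposit: Bank 1 lends 8.1·0.8135 ≈ 6.5893, Bank 2 lends 8.1·0.8135² ≈ 5.3604, and so on.
Summing a geometric series: total = 8.1·[0.8135·(1 − 0.8135^5) / (1 − 0.8135)] ≈ 22.7438 million.

22.74 million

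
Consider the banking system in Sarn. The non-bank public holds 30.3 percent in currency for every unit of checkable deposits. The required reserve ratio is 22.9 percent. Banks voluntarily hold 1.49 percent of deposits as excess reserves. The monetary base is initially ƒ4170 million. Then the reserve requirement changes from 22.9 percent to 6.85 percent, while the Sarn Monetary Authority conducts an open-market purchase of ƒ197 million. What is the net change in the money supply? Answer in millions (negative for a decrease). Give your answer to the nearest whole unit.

ƒ4791 million

Before: m₁ = (1 + 0.303) / (0.229 + 0.0149 + 0.303) ≈ 2.38252, MB₁ = 4170, so M₁ = 2.38252 × 4170 = 9935.1084 million.
After: m₂ = (1 + 0.303) / (0.0685 + 0.0149 + 0.303) ≈ 3.37215, MB₂ = 4170 + 197 = 4367, so M₂ = 3.37215 × 4367 ≈ 14726.1791 million.
ΔM = M₂ − M₁ = 14726.1791 − 9935.1084 = 4791.0707 million.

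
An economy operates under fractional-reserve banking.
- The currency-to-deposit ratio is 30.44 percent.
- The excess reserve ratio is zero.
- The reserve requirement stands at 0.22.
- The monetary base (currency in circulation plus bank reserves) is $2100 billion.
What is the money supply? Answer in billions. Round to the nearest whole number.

$5224 billion

The money multiplier is m = (1 + c) / (rr + c) = (1 + 0.3044) / (0.22 + 0.3044) ≈ 2.48741.
So M = m × MB = 2.48741 × 2100 = 5223.561 billion.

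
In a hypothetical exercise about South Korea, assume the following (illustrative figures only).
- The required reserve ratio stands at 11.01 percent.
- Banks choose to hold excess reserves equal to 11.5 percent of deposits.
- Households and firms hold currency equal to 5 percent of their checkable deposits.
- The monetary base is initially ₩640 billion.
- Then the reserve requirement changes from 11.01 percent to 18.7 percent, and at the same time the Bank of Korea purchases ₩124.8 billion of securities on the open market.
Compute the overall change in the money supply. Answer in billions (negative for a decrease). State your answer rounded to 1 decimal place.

-161.4 billion

Before: m₁ = (1 + 0.05) / (0.1101 + 0.115 + 0.05) ≈ 3.81679, MB₁ = 640, so M₁ = 3.81679 × 640 = 2442.7456 billion.
After: m₂ = (1 + 0.05) / (0.187 + 0.115 + 0.05) ≈ 2.98295, MB₂ = 640 + 124.8 = 764.8, so M₂ = 2.98295 × 764.8 ≈ 2281.3602 billion.
ΔM = M₂ − M₁ = 2281.3602 − 2442.7456 = -161.3854 billion.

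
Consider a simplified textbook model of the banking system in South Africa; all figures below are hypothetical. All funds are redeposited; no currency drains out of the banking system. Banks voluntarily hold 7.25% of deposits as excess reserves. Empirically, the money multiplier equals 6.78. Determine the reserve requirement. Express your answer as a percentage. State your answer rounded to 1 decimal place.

Using m = 6.78. Since m = (1 + c)/(c + rr + e), the denominator satisfies c + rr + e = (1 + c)/m = (1 + 0) / 6.78 ≈ 0.147493.
With c = 0 and e = 0.0725, the reserve requirement is 0.147493 − 0 − 0.0725 = 0.074993.

7.5%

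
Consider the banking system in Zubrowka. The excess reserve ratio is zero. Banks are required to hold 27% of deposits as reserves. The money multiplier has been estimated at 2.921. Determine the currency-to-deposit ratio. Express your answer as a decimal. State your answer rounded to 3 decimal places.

Using m = 2.921. From m = (1 + c)/(c + rr + e), rearranging gives 1 + c = m·(c + rr + e), so c·(1 − m) = m·(rr + e) − 1.
Hence c = [m·(rr + e) − 1]/(1 − m) = [2.921 × (0.27 + 0) − 1] / (1 − 2.921) ≈ 0.110010.

0.110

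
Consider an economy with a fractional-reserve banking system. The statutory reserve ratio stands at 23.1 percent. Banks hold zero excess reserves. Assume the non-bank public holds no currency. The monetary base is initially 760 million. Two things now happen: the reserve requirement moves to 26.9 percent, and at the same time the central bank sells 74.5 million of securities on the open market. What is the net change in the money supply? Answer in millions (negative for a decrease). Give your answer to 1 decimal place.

Before: m₁ = 1 / (0.231) ≈ 4.32900, MB₁ = 760, so M₁ = 4.32900 × 760 = 3290.04 million.
After: m₂ = 1 / (0.269) ≈ 3.71747, MB₂ = 760 − 74.5 = 685.5, so M₂ = 3.71747 × 685.5 ≈ 2548.3257 million.
ΔM = M₂ − M₁ = 2548.3257 − 3290.04 = -741.7143 million.

-741.7 million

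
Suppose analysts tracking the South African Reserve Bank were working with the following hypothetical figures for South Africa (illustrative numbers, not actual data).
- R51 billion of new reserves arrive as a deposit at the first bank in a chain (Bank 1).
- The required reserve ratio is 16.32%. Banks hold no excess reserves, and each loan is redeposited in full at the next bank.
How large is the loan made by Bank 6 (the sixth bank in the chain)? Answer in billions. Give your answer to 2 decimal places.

R17.51 billion

Each bank lends a fraction (1 − rr) = 0.8368 of the deposit it receives, so Bank 6 receives 51·0.8368^5 and lends 51·0.8368^6 ≈ 17.5106 billion.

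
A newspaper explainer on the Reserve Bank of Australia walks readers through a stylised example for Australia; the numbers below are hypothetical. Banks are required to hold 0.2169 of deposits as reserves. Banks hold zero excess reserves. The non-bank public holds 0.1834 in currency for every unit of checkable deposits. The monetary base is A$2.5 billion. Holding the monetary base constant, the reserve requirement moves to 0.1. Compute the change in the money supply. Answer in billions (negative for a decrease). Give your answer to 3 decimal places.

A$3.049 billion

Initially m₁ = (1 + 0.1834) / (0.2169 + 0.1834) ≈ 2.95628, so M₁ = 2.95628 × 2.5 = 7.3907 billion.
After the change m₂ = (1 + 0.1834) / (0.1 + 0.1834) ≈ 4.17572, so M₂ = 4.17572 × 2.5 = 10.4393 billion.
ΔM = M₂ − M₁ = 10.4393 − 7.3907 = 3.0486 billion.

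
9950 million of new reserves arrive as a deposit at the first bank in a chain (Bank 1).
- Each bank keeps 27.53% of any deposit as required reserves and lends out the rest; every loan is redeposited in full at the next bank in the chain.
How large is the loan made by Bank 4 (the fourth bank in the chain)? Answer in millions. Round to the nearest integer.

2744 million

Each bank lends a fraction (1 − rr) = 0.7247 of the deposit it receives, so Bank 4 receives 9950·0.7247^3 and lends 9950·0.7247^4 ≈ 2744.4551 million.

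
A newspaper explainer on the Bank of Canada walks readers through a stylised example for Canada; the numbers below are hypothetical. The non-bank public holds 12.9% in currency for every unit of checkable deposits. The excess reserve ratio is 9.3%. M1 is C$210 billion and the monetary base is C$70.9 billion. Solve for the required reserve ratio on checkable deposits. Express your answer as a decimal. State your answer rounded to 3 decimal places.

Using m = M/MB = 210/70.9 ≈ 2.961918. Since m = (1 + c)/(c + rr + e), the denominator satisfies c + rr + e = (1 + c)/m = (1 + 0.129) / 2.961918 ≈ 0.381172.
With c = 0.129 and e = 0.093, the required reserve ratio on checkable deposits is 0.381172 − 0.129 − 0.093 = 0.159172.

0.159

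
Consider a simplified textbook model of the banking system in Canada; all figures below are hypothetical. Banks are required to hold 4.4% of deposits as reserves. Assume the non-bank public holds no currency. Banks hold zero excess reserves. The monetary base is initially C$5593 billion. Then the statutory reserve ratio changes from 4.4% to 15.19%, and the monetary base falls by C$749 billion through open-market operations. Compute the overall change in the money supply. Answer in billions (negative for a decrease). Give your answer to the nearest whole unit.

-95224 billion

Before: m₁ = 1 / (0.044) ≈ 22.72727, MB₁ = 5593, so M₁ = 22.72727 × 5593 ≈ 127113.6211 billion.
After: m₂ = 1 / (0.1519) ≈ 6.58328, MB₂ = 5593 − 749 = 4844, so M₂ = 6.58328 × 4844 ≈ 31889.4083 billion.
ΔM = M₂ − M₁ = 31889.4083 − 127113.6211 = -95224.2128 billion.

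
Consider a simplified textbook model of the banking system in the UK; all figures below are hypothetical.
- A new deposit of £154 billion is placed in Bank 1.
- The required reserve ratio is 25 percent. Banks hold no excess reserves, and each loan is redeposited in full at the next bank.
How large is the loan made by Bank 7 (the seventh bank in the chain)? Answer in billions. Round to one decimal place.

£20.6 billion

Each bank lends a fraction (1 − rr) = 0.7500 of the deposit it receives, so Bank 7 receives 154·0.7500^6 and lends 154·0.7500^7 ≈ 20.5565 billion.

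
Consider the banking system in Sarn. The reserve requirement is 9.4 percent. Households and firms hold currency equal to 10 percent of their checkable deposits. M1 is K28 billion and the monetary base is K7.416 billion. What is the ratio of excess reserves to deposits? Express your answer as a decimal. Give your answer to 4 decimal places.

0.0973

Using m = M/MB = 28/7.416 ≈ 3.775620. Since m = (1 + c)/(c + rr + e), the denominator satisfies c + rr + e = (1 + c)/m = (1 + 0.1) / 3.775620 ≈ 0.291343.
With c = 0.1 and rr = 0.094, the ratio of excess reserves to deposits is 0.291343 − 0.1 − 0.094 = 0.097343.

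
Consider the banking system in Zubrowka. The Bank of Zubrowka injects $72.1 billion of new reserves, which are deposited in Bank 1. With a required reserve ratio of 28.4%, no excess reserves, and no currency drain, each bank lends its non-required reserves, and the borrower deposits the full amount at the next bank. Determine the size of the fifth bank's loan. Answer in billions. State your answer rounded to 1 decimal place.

Each bank lends a fraction (1 − rr) = 0.7160 of the deposit it receives, so Bank 5 receives 72.1·0.7160^4 and lends 72.1·0.7160^5 ≈ 13.5675 billion.

$13.6 billion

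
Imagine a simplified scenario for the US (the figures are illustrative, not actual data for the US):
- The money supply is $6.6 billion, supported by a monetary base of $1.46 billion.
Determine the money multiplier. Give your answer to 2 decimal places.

4.52

The money multiplier is m = M / MB = 6.6 / 1.46 ≈ 4.52055.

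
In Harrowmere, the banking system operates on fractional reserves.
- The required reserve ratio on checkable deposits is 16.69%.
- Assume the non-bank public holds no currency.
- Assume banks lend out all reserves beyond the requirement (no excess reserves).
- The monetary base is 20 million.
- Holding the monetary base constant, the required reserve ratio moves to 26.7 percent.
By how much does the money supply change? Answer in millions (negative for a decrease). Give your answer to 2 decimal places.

Initially m₁ = 1 / (0.1669) ≈ 5.99161, so M₁ = 5.99161 × 20 = 119.8322 million.
After the change m₂ = 1 / (0.267) ≈ 3.74532, so M₂ = 3.74532 × 20 = 74.9064 million.
ΔM = M₂ − M₁ = 74.9064 − 119.8322 = -44.9258 million.

-44.93 million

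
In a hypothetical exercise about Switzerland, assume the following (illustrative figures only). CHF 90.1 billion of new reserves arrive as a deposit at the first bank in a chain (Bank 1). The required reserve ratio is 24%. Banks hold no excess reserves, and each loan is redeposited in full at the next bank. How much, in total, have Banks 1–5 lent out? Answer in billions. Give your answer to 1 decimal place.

CHF 213.0 billion

Bank i lends (1 − rr)^i of the original deposit: Bank 1 lends 90.1·0.7600 = 68.4760, Bank 2 lends 90.1·0.7600² ≈ 52.0418, and so on.
Summing a geometric series: total = 90.1·[0.7600·(1 − 0.7600^5) / (1 − 0.7600)] ≈ 212.9739 billion.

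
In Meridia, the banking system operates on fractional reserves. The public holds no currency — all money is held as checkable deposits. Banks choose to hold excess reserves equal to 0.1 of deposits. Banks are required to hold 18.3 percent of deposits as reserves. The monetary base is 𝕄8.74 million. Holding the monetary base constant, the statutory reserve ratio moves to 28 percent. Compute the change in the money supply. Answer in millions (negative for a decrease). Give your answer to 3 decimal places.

Initially m₁ = 1 / (0.183 + 0.1) ≈ 3.53357, so M₁ = 3.53357 × 8.74 ≈ 30.8834 million.
After the change m₂ = 1 / (0.28 + 0.1) ≈ 2.63158, so M₂ = 2.63158 × 8.74 ≈ 23 million.
ΔM = M₂ − M₁ = 23 − 30.8834 = -7.8834 million.

-7.883 million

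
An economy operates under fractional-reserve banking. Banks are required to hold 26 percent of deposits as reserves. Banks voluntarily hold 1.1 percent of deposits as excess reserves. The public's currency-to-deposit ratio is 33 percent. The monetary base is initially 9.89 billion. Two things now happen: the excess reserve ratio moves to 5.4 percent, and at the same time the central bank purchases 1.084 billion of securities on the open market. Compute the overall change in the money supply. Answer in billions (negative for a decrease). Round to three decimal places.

Before: m₁ = (1 + 0.33) / (0.26 + 0.011 + 0.33) ≈ 2.212978, MB₁ = 9.89, so M₁ = 2.212978 × 9.89 ≈ 21.8864 billion.
After: m₂ = (1 + 0.33) / (0.26 + 0.054 + 0.33) ≈ 2.065217, MB₂ = 9.89 + 1.084 = 10.974, so M₂ = 2.065217 × 10.974 ≈ 22.6637 billion.
ΔM = M₂ − M₁ = 22.6637 − 21.8864 = 0.7773 billion.

0.777 billion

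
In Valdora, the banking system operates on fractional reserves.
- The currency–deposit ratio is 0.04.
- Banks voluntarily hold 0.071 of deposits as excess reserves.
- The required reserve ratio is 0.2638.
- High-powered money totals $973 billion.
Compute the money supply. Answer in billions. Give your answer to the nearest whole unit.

$2700 billion

The money multiplier is m = (1 + c) / (rr + e + c) = (1 + 0.04) / (0.2638 + 0.071 + 0.04) ≈ 2.7748.
So M = m × MB = 2.7748 × 973 = 2699.8804 billion.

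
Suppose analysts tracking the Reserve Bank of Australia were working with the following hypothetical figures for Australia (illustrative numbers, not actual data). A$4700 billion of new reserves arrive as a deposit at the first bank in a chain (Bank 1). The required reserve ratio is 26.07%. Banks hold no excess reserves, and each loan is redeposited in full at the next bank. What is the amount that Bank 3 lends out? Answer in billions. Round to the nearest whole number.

A$1899 billion

Each bank lends a fraction (1 − rr) = 0.7393 of the deposit it receives, so Bank 3 receives 4700·0.7393^2 and lends 4700·0.7393^3 ≈ 1899.1531 billion.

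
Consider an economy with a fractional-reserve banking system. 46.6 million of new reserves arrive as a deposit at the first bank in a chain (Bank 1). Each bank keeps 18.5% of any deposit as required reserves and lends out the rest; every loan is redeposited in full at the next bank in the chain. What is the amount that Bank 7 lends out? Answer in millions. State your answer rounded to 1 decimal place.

11.1 million

Each bank lends a fraction (1 − rr) = 0.8150 of the deposit it receives, so Bank 7 receives 46.6·0.8150^6 and lends 46.6·0.8150^7 ≈ 11.1298 million.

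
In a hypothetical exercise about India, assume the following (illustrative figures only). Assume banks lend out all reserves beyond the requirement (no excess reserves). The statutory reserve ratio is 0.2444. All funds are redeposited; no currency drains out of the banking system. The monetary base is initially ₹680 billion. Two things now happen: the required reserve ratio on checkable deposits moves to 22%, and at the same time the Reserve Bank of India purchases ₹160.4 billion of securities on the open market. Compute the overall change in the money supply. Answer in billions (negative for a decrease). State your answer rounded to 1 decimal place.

₹1037.7 billion

Before: m₁ = 1 / (0.2444) ≈ 4.09165, MB₁ = 680, so M₁ = 4.09165 × 680 = 2782.322 billion.
After: m₂ = 1 / (0.22) ≈ 4.54545, MB₂ = 680 + 160.4 = 840.4, so M₂ = 4.54545 × 840.4 ≈ 3819.9962 billion.
ΔM = M₂ − M₁ = 3819.9962 − 2782.322 = 1037.6742 billion.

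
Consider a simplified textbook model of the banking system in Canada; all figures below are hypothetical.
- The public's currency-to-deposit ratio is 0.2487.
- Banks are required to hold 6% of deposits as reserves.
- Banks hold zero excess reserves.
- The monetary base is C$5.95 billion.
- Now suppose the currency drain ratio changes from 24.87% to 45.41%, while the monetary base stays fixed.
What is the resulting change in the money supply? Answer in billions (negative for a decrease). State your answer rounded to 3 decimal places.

-7.239 billion

Initially m₁ = (1 + 0.2487) / (0.06 + 0.2487) ≈ 4.04503, so M₁ = 4.04503 × 5.95 ≈ 24.0679 billion.
After the change m₂ = (1 + 0.4541) / (0.06 + 0.4541) ≈ 2.82844, so M₂ = 2.82844 × 5.95 ≈ 16.8292 billion.
ΔM = M₂ − M₁ = 16.8292 − 24.0679 = -7.2387 billion.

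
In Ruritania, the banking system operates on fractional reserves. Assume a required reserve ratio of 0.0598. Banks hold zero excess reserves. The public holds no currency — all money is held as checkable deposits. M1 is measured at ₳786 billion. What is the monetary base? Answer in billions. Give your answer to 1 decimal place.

With no currency drain and no excess reserves, the money multiplier is m = 1/rr = 1/0.0598 ≈ 16.72241.
The monetary base is MB = M / m = 786 / 16.72241 ≈ 47.0028 billion.

₳47.0 billion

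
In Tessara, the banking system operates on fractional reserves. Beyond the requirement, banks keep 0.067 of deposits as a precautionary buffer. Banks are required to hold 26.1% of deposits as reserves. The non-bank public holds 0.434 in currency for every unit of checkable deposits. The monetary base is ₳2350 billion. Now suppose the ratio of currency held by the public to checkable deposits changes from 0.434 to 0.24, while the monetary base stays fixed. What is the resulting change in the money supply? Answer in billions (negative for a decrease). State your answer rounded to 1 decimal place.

₳707.8 billion

Initially m₁ = (1 + 0.434) / (0.261 + 0.067 + 0.434) ≈ 1.881890, so M₁ = 1.881890 × 2350 = 4422.4415 billion.
After the change m₂ = (1 + 0.24) / (0.261 + 0.067 + 0.24) ≈ 2.183099, so M₂ = 2.183099 × 2350 ≈ 5130.2827 billion.
ΔM = M₂ − M₁ = 5130.2827 − 4422.4415 = 707.8412 billion.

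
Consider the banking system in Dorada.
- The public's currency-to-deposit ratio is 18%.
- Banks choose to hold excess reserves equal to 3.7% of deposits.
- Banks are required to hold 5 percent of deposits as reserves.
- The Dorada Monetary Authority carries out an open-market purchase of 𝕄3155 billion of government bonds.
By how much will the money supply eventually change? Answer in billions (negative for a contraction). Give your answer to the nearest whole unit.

The money multiplier is m = (1 + c) / (rr + e + c) = (1 + 0.18) / (0.05 + 0.037 + 0.18) ≈ 4.41948.
The purchase adds 3155 billion of base, so ΔM = m × ΔMB = 4.41948 × (+3155) = 13943.4594 billion.

𝕄13943 billion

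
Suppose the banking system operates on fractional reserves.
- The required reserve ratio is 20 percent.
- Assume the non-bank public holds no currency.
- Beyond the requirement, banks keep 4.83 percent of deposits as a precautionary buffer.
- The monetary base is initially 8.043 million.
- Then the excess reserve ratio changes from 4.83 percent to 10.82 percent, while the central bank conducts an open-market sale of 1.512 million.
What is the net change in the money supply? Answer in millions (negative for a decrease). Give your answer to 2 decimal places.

-11.20 million

Before: m₁ = 1 / (0.2 + 0.0483) ≈ 4.0274, MB₁ = 8.043, so M₁ = 4.0274 × 8.043 ≈ 32.3924 million.
After: m₂ = 1 / (0.2 + 0.1082) ≈ 3.2446, MB₂ = 8.043 − 1.512 = 6.531, so M₂ = 3.2446 × 6.531 ≈ 21.1905 million.
ΔM = M₂ − M₁ = 21.1905 − 32.3924 = -11.2019 million.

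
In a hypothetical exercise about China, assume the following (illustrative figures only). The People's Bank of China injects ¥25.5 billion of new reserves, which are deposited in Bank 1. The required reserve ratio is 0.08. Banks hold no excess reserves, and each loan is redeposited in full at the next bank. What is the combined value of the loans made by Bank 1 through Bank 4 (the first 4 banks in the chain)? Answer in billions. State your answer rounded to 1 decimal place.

Bank i lends (1 − rr)^i of the original deposit: Bank 1 lends 25.5·0.9200 = 23.4600, Bank 2 lends 25.5·0.9200² = 21.5832, and so on.
Summing a geometric series: total = 25.5·[0.9200·(1 − 0.9200^4) / (1 − 0.9200)] ≈ 83.1678 billion.

¥83.2 billion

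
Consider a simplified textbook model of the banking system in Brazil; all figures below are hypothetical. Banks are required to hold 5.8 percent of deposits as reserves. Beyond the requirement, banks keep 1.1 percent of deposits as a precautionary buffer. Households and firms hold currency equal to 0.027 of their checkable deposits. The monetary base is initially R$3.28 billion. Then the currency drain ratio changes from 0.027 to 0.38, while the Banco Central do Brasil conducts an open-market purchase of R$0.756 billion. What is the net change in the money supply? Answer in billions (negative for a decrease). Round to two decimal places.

-22.68 billion

Before: m₁ = (1 + 0.027) / (0.058 + 0.011 + 0.027) ≈ 10.6979, MB₁ = 3.28, so M₁ = 10.6979 × 3.28 ≈ 35.0891 billion.
After: m₂ = (1 + 0.38) / (0.058 + 0.011 + 0.38) ≈ 3.0735, MB₂ = 3.28 + 0.756 = 4.036, so M₂ = 3.0735 × 4.036 ≈ 12.4046 billion.
ΔM = M₂ − M₁ = 12.4046 − 35.0891 = -22.6845 billion.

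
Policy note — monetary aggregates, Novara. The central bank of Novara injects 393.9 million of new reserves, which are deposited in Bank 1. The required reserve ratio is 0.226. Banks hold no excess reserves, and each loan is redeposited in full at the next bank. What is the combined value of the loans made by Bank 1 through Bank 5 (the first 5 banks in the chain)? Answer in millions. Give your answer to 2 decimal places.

Bank i lends (1 − rr)^i of the original deposit: Bank 1 lends 393.9·0.7740 = 304.8786, Bank 2 lends 393.9·0.7740² ≈ 235.9760, and so on.
Summing a geometric series: total = 393.9·[0.7740·(1 − 0.7740^5) / (1 − 0.7740)] ≈ 974.2862 million.

974.29 million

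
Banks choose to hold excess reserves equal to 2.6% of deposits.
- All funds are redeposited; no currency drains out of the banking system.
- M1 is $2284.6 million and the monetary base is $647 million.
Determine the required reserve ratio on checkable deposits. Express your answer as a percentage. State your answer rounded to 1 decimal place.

25.7%

Using m = M/MB = 2284.6/647 ≈ 3.531066. Since m = (1 + c)/(c + rr + e), the denominator satisfies c + rr + e = (1 + c)/m = (1 + 0) / 3.531066 ≈ 0.283201.
With c = 0 and e = 0.026, the required reserve ratio on checkable deposits is 0.283201 − 0 − 0.026 = 0.257201.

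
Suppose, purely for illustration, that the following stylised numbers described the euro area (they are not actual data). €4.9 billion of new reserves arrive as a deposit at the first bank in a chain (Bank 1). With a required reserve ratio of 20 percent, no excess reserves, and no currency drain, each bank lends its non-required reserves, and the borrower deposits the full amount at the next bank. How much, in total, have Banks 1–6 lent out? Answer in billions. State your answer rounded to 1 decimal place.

€14.5 billion

Bank i lends (1 − rr)^i of the original deposit: Bank 1 lends 4.9·0.8000 = 3.9200, Bank 2 lends 4.9·0.8000² = 3.1360, and so on.
Summing a geometric series: total = 4.9·[0.8000·(1 − 0.8000^6) / (1 − 0.8000)] ≈ 14.4620 billion.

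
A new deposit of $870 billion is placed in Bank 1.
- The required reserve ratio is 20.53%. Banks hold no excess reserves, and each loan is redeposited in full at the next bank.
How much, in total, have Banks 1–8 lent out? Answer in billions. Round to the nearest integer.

Bank i lends (1 − rr)^i of the original deposit: Bank 1 lends 870·0.7947 = 691.3890, Bank 2 lends 870·0.7947² ≈ 549.4468, and so on.
Summing a geometric series: total = 870·[0.7947·(1 − 0.7947^8) / (1 − 0.7947)] ≈ 2831.9546 billion.

$2832 billion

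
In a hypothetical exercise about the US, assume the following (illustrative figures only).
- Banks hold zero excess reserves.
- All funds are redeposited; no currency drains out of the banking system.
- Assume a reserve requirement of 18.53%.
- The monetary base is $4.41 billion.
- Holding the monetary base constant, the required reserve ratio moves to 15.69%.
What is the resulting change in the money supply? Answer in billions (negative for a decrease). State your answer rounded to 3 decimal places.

$4.308 billion

Initially m₁ = 1 / (0.1853) ≈ 5.39665, so M₁ = 5.39665 × 4.41 ≈ 23.7992 billion.
After the change m₂ = 1 / (0.1569) ≈ 6.37349, so M₂ = 6.37349 × 4.41 ≈ 28.1071 billion.
ΔM = M₂ − M₁ = 28.1071 − 23.7992 = 4.3079 billion.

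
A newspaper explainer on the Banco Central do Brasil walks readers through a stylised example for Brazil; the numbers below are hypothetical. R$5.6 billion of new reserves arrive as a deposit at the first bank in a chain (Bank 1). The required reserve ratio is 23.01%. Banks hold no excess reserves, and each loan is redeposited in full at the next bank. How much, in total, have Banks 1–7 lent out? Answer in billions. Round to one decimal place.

R$15.7 billion

Bank i lends (1 − rr)^i of the original deposit: Bank 1 lends 5.6·0.7699 ≈ 4.3114, Bank 2 lends 5.6·0.7699² ≈ 3.3194, and so on.
Summing a geometric series: total = 5.6·[0.7699·(1 − 0.7699^7) / (1 − 0.7699)] ≈ 15.7329 billion.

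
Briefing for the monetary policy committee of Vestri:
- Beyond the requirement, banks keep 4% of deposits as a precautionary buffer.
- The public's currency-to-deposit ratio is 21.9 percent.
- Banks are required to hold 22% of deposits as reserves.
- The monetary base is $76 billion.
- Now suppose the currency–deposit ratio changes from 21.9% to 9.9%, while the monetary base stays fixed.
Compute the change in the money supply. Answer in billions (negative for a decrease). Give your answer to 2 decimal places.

$39.25 billion

Initially m₁ = (1 + 0.219) / (0.22 + 0.04 + 0.219) ≈ 2.54489, so M₁ = 2.54489 × 76 ≈ 193.4116 billion.
After the change m₂ = (1 + 0.099) / (0.22 + 0.04 + 0.099) ≈ 3.06128, so M₂ = 3.06128 × 76 ≈ 232.6573 billion.
ΔM = M₂ − M₁ = 232.6573 − 193.4116 = 39.2457 billion.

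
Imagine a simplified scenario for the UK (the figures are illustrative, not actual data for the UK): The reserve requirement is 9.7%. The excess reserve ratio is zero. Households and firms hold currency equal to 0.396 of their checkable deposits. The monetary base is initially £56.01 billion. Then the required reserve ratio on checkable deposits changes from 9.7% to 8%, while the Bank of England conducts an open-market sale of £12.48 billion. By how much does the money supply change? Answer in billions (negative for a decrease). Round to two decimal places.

-30.94 billion

Before: m₁ = (1 + 0.396) / (0.097 + 0.396) ≈ 2.83164, MB₁ = 56.01, so M₁ = 2.83164 × 56.01 ≈ 158.6002 billion.
After: m₂ = (1 + 0.396) / (0.08 + 0.396) ≈ 2.93277, MB₂ = 56.01 − 12.48 = 43.53, so M₂ = 2.93277 × 43.53 ≈ 127.6635 billion.
ΔM = M₂ − M₁ = 127.6635 − 158.6002 = -30.9367 billion.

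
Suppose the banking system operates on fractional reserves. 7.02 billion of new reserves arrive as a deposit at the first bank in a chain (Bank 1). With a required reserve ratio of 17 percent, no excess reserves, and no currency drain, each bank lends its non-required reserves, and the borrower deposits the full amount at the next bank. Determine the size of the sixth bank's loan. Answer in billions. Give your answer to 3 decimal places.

2.295 billion

Each bank lends a fraction (1 − rr) = 0.8300 of the deposit it receives, so Bank 6 receives 7.02·0.8300^5 and lends 7.02·0.8300^6 ≈ 2.2951 billion.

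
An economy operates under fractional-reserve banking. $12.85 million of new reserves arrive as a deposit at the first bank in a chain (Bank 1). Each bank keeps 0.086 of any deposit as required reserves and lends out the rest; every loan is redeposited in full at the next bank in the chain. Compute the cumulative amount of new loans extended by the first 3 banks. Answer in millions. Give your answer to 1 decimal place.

$32.3 million

Bank i lends (1 − rr)^i of the original deposit: Bank 1 lends 12.85·0.9140 = 11.7449, Bank 2 lends 12.85·0.9140² ≈ 10.7348, and so on.
Summing a geometric series: total = 12.85·[0.9140·(1 − 0.9140^3) / (1 − 0.9140)] ≈ 32.2914 million.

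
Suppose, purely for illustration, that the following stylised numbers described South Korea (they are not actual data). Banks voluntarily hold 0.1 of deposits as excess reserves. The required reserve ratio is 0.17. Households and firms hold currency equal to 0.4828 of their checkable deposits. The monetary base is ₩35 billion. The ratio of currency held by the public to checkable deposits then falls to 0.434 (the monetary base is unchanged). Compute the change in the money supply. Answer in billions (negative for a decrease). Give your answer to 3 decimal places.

Initially m₁ = (1 + 0.4828) / (0.17 + 0.1 + 0.4828) ≈ 1.969713, so M₁ = 1.969713 × 35 ≈ 68.94 billion.
After the change m₂ = (1 + 0.434) / (0.17 + 0.1 + 0.434) ≈ 2.036932, so M₂ = 2.036932 × 35 ≈ 71.2926 billion.
ΔM = M₂ − M₁ = 71.2926 − 68.94 = 2.3526 billion.

₩2.353 billion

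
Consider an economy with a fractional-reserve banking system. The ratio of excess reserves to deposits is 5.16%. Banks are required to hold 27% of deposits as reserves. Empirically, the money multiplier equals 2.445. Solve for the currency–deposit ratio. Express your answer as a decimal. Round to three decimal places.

Using m = 2.445. From m = (1 + c)/(c + rr + e), rearranging gives 1 + c = m·(c + rr + e), so c·(1 − m) = m·(rr + e) − 1.
Hence c = [m·(rr + e) − 1]/(1 − m) = [2.445 × (0.27 + 0.0516) − 1] / (1 − 2.445) ≈ 0.147881.

0.148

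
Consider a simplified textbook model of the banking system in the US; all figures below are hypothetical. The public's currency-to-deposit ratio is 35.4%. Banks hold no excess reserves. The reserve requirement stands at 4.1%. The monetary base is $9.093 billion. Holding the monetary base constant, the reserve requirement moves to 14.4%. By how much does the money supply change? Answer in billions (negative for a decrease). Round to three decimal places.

-6.447 billion

Initially m₁ = (1 + 0.354) / (0.041 + 0.354) ≈ 3.42785, so M₁ = 3.42785 × 9.093 ≈ 31.1694 billion.
After the change m₂ = (1 + 0.354) / (0.144 + 0.354) ≈ 2.71888, so M₂ = 2.71888 × 9.093 ≈ 24.7228 billion.
ΔM = M₂ − M₁ = 24.7228 − 31.1694 = -6.4466 billion.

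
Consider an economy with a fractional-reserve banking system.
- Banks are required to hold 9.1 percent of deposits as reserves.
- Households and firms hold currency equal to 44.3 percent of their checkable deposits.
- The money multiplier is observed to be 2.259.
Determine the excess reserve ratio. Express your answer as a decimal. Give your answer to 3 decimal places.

Using m = 2.259. Since m = (1 + c)/(c + rr + e), the denominator satisfies c + rr + e = (1 + c)/m = (1 + 0.443) / 2.259 ≈ 0.638778.
With c = 0.443 and rr = 0.091, the excess reserve ratio is 0.638778 − 0.443 − 0.091 = 0.104778.

0.105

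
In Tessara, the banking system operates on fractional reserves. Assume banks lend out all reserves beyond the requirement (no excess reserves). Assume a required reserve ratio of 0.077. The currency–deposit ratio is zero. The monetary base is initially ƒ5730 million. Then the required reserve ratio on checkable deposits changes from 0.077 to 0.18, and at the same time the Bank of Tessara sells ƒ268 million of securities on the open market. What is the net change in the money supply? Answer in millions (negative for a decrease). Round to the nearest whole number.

-44071 million

Before: m₁ = 1 / (0.077) ≈ 12.98701, MB₁ = 5730, so M₁ = 12.98701 × 5730 = 74415.5673 million.
After: m₂ = 1 / (0.18) ≈ 5.55556, MB₂ = 5730 − 268 = 5462, so M₂ = 5.55556 × 5462 ≈ 30344.4687 million.
ΔM = M₂ − M₁ = 30344.4687 − 74415.5673 = -44071.0986 million.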